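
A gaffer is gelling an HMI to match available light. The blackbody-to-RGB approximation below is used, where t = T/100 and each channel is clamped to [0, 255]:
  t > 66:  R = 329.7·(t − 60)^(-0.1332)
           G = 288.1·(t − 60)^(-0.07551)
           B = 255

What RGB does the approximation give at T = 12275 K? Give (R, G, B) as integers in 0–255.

t = 12275/100 = 122.75; the t > 66 branch applies.
R = 329.7·(122.75 − 60)^(-0.1332) = 329.7·62.75^(-0.1332) = 329.7·0.57618 = 189.966.
G = 288.1·(122.75 − 60)^(-0.07551) = 288.1·62.75^(-0.07551) = 288.1·0.73158 = 210.768.
B = 255 by definition for t > 66.
Rounded: (190, 211, 255).

(190, 211, 255)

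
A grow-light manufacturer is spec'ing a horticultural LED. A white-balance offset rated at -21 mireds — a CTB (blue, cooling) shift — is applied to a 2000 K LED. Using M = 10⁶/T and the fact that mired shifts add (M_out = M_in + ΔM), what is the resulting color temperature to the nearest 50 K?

M_in = 10⁶/2000 = 500.00 mireds.
M_out = 500.00 + (-21) = 479.00 mireds.
T_out = 10⁶/479.00 = 2087.7 K → 2100 K.

2100 K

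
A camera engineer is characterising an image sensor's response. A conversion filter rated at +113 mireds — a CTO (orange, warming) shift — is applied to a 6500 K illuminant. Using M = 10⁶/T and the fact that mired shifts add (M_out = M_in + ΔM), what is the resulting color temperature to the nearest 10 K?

M_in = 10⁶/6500 = 153.85 mireds.
M_out = 153.85 + (+113) = 266.85 mireds.
T_out = 10⁶/266.85 = 3747.5 K → 3750 K.

3750 K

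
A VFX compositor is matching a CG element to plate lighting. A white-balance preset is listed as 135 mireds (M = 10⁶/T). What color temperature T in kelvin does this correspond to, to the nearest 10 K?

T = 10⁶ / 135 = 7407.41 K → 7410 K.

7410 K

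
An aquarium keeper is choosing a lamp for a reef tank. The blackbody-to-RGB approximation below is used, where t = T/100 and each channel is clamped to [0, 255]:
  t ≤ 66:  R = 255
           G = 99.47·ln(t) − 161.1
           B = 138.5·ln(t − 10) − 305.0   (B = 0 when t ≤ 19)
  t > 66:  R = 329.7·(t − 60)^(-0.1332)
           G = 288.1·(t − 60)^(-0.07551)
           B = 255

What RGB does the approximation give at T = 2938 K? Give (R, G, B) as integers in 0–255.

(255, 175, 106)

t = 2938/100 = 29.38; the t ≤ 66 branch applies.
R = 255 by definition for t ≤ 66.
G = 99.47·ln 29.38 − 161.1 = 99.47·3.3803 − 161.1 = 175.140.
B = 138.5·ln(29.38 − 10) − 305.0 = 138.5·ln 19.38 − 305.0 = 138.5·2.9642 − 305.0 = 105.547.
Rounded: (255, 175, 106).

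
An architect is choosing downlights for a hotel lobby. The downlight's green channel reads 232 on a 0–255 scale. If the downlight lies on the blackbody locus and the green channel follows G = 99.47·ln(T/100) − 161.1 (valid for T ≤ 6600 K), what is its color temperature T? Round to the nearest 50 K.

5200 K

ln t = (232 + 161.1) / 99.47 = 3.9519.
t = e^3.9519 = 52.036.
T = 100·t = 5204 K → 5200 K to the nearest 50 K.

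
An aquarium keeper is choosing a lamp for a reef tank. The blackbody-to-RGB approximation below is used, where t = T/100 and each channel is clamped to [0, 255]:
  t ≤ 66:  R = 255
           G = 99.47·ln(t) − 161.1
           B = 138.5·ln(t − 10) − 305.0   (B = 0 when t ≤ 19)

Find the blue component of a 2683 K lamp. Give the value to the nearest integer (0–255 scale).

t = 2683/100 = 26.83; the t ≤ 66 branch applies.
B = 138.5·ln(26.83 − 10) − 305.0 = 138.5·ln 16.83 − 305.0 = 138.5·2.8232 − 305.0 = 86.008.
Rounded: 86.

86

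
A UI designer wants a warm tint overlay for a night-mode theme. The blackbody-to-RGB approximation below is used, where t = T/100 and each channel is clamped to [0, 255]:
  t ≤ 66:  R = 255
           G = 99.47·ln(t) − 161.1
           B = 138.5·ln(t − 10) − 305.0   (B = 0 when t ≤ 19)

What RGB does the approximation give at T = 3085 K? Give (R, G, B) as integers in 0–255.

t = 3085/100 = 30.85; the t ≤ 66 branch applies.
R = 255 by definition for t ≤ 66.
G = 99.47·ln 30.85 − 161.1 = 99.47·3.4291 − 161.1 = 179.996.
B = 138.5·ln(30.85 − 10) − 305.0 = 138.5·ln 20.85 − 305.0 = 138.5·3.0374 − 305.0 = 115.674.
Rounded: (255, 180, 116).

(255, 180, 116)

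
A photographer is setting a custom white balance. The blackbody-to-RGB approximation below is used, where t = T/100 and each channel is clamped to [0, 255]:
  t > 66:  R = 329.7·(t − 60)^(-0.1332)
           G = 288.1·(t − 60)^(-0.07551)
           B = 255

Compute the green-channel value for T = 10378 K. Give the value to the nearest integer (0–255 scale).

217

t = 10378/100 = 103.78; the t > 66 branch applies.
G = 288.1·(103.78 − 60)^(-0.07551) = 288.1·43.78^(-0.07551) = 288.1·0.75174 = 216.576.
Rounded: 217.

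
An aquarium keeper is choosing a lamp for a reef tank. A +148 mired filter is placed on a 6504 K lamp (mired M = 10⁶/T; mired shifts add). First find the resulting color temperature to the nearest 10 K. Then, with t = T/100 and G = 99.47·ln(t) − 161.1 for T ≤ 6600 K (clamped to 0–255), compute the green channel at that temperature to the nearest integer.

M_in = 10⁶/6504 = 153.75; M_out = 153.75 + (+148) = 301.75.
T_out = 10⁶/301.75 = 3314.0 K → 3310 K; t = 33.1.
G = 99.47·ln 33.1 − 161.1 = 99.47·3.4995 − 161.1 = 186.999.
Rounded: 187.

187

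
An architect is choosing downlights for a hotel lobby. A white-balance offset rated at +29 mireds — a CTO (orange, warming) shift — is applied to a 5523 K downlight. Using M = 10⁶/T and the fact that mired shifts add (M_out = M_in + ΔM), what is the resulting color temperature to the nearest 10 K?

M_in = 10⁶/5523 = 181.06 mireds.
M_out = 181.06 + (+29) = 210.06 mireds.
T_out = 10⁶/210.06 = 4760.5 K → 4760 K.

4760 K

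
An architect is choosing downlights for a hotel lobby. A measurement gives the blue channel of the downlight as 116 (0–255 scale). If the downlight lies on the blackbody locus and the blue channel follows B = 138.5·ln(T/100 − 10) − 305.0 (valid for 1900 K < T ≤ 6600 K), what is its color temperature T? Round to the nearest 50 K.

3100 K

ln(t − 10) = (116 + 305.0) / 138.5 = 3.0397.
t − 10 = e^3.0397 = 20.899, so t = 30.899.
T = 100·t = 3090 K → 3100 K to the nearest 50 K.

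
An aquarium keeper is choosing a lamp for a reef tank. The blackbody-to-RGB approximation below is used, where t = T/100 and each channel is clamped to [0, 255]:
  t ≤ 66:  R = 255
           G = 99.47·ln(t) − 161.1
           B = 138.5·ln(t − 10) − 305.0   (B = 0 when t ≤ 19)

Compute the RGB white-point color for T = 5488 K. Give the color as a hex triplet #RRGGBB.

t = 5488/100 = 54.88; the t ≤ 66 branch applies.
R = 255 by definition for t ≤ 66.
G = 99.47·ln 54.88 − 161.1 = 99.47·4.0051 − 161.1 = 237.292.
B = 138.5·ln(54.88 − 10) − 305.0 = 138.5·ln 44.88 − 305.0 = 138.5·3.8040 − 305.0 = 221.853.
Rounded: (255, 237, 222).
In hex: #FFEDDE.

#FFEDDE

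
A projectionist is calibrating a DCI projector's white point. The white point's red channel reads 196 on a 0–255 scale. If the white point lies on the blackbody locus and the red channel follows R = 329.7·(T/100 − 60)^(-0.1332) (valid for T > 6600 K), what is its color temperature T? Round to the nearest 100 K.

(t − 60)^(-0.1332) = 196/329.7 = 0.59448.
t − 60 = 0.59448^(1/-0.1332) = 0.59448^(-7.508) = 49.621, so t = 109.621.
T = 100·t = 10962 K → 11000 K to the nearest 100 K.

11000 K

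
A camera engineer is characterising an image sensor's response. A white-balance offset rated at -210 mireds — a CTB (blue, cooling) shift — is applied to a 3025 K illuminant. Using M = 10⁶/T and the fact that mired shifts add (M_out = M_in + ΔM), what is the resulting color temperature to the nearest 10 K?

M_in = 10⁶/3025 = 330.58 mireds.
M_out = 330.58 + (-210) = 120.58 mireds.
T_out = 10⁶/120.58 = 8293.4 K → 8290 K.

8290 K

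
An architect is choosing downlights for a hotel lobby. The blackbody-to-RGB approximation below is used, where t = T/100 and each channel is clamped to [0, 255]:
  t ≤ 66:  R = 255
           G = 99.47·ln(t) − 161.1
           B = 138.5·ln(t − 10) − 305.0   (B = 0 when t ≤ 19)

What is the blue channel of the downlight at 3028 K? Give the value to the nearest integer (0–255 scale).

t = 3028/100 = 30.28; the t ≤ 66 branch applies.
B = 138.5·ln(30.28 − 10) − 305.0 = 138.5·ln 20.28 − 305.0 = 138.5·3.0096 − 305.0 = 111.834.
Rounded: 112.

112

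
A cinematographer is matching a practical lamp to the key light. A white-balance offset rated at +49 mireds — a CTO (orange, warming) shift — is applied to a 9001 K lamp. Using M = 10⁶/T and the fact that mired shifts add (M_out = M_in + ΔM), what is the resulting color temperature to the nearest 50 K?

6250 K

M_in = 10⁶/9001 = 111.10 mireds.
M_out = 111.10 + (+49) = 160.10 mireds.
T_out = 10⁶/160.10 = 6246.1 K → 6250 K.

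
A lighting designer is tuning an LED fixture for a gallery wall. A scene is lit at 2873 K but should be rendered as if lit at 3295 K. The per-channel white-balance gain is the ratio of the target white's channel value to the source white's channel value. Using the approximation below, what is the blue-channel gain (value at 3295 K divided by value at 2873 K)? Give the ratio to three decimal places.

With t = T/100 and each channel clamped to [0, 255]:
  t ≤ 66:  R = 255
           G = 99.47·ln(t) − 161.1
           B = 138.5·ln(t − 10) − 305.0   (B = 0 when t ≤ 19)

1.279

At 2873 K (t = 28.73):
  B = 138.5·ln(28.73 − 10) − 305.0 = 138.5·ln 18.73 − 305.0 = 138.5·2.9301 − 305.0 = 100.823.
At 3295 K (t = 32.95):
  B = 138.5·ln(32.95 − 10) − 305.0 = 138.5·ln 22.95 − 305.0 = 138.5·3.1333 − 305.0 = 128.965.
Gain = 128.965 / 100.823 = 1.2791 → 1.279.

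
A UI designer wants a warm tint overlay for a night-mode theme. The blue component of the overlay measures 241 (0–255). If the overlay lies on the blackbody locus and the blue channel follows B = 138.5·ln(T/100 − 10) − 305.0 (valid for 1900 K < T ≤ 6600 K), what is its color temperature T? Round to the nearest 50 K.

6150 K

ln(t − 10) = (241 + 305.0) / 138.5 = 3.9422.
t − 10 = e^3.9422 = 51.534, so t = 61.534.
T = 100·t = 6153 K → 6150 K to the nearest 50 K.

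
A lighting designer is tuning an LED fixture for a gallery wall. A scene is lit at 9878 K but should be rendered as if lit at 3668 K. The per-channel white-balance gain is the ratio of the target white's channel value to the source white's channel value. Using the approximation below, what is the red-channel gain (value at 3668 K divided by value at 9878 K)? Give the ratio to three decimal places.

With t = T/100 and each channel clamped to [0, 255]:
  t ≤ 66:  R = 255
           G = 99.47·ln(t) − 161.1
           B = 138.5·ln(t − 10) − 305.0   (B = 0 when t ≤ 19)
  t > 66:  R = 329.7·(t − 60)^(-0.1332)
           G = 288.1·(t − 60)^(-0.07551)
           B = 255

1.259

At 9878 K (t = 98.78):
  R = 329.7·(98.78 − 60)^(-0.1332) = 329.7·38.78^(-0.1332) = 329.7·0.61432 = 202.543.
At 3668 K (t = 36.68):
  R = 255 by definition for t ≤ 66.
Gain = 255.000 / 202.543 = 1.2590 → 1.259.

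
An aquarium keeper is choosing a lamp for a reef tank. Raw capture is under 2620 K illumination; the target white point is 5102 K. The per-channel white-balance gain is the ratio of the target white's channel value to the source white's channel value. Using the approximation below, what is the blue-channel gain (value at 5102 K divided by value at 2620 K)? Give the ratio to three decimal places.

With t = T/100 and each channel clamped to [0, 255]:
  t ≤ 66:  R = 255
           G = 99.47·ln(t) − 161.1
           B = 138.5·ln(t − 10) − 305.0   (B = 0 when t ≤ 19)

At 2620 K (t = 26.2):
  B = 138.5·ln(26.2 − 10) − 305.0 = 138.5·ln 16.2 − 305.0 = 138.5·2.7850 − 305.0 = 80.724.
At 5102 K (t = 51.02):
  B = 138.5·ln(51.02 − 10) − 305.0 = 138.5·ln 41.02 − 305.0 = 138.5·3.7141 − 305.0 = 209.397.
Gain = 209.397 / 80.724 = 2.5940 → 2.594.

2.594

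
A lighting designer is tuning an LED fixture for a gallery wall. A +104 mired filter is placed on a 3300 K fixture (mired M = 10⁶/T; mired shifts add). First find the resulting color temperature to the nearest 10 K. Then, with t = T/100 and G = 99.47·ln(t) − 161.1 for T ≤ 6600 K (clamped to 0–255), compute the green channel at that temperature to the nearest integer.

M_in = 10⁶/3300 = 303.03; M_out = 303.03 + (+104) = 407.03.
T_out = 10⁶/407.03 = 2456.8 K → 2460 K; t = 24.6.
G = 99.47·ln 24.6 − 161.1 = 99.47·3.2027 − 161.1 = 157.477.
Rounded: 157.

157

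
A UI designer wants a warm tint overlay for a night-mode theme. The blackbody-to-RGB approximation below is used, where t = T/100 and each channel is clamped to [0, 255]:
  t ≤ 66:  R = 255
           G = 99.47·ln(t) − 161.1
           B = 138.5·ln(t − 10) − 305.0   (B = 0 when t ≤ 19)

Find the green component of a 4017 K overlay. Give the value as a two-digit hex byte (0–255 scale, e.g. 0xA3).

0xCE

t = 4017/100 = 40.17; the t ≤ 66 branch applies.
G = 99.47·ln 40.17 − 161.1 = 99.47·3.6931 − 161.1 = 206.255.
Rounded: 206; in hex, 0xCE.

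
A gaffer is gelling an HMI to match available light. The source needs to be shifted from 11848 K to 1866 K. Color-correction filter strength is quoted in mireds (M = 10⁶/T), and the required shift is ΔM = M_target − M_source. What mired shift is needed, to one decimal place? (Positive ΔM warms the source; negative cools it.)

M_source = 10⁶/11848 = 84.402; M_target = 10⁶/1866 = 535.906.
ΔM = 535.906 − 84.402 = 451.503 → +451.5 mireds, a warming shift.

+451.5 mireds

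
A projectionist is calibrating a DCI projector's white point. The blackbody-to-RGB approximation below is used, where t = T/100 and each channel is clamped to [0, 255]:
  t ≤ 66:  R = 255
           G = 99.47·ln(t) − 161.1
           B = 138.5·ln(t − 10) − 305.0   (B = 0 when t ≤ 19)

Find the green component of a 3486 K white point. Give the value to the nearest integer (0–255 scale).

t = 3486/100 = 34.86; the t ≤ 66 branch applies.
G = 99.47·ln 34.86 − 161.1 = 99.47·3.5513 − 161.1 = 192.152.
Rounded: 192.

192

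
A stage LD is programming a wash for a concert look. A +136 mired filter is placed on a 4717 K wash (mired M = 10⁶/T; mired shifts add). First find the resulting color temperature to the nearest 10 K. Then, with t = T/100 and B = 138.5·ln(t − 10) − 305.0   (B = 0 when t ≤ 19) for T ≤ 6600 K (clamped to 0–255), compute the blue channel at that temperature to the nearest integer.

101

M_in = 10⁶/4717 = 212.00; M_out = 212.00 + (+136) = 348.00.
T_out = 10⁶/348.00 = 2873.6 K → 2870 K; t = 28.7.
B = 138.5·ln(28.7 − 10) − 305.0 = 138.5·ln 18.7 − 305.0 = 138.5·2.9285 − 305.0 = 100.601.
Rounded: 101.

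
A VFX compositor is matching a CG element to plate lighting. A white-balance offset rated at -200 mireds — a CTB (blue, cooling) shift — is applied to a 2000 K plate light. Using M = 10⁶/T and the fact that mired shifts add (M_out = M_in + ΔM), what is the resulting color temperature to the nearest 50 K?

M_in = 10⁶/2000 = 500.00 mireds.
M_out = 500.00 + (-200) = 300.00 mireds.
T_out = 10⁶/300.00 = 3333.3 K → 3350 K.

3350 K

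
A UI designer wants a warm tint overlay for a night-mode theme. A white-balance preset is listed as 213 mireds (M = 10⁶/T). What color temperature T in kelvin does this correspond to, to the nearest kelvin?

4695 K

T = 10⁶ / 213 = 4694.84 K → 4695 K.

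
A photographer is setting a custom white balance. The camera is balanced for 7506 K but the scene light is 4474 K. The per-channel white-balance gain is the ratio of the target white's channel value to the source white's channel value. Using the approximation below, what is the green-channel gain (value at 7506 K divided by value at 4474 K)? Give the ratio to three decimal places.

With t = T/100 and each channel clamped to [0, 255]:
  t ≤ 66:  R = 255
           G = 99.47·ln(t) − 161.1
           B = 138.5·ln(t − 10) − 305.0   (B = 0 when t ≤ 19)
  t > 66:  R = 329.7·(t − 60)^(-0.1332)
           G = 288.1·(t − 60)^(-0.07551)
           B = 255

At 4474 K (t = 44.74):
  G = 99.47·ln 44.74 − 161.1 = 99.47·3.8009 − 161.1 = 216.972.
At 7506 K (t = 75.06):
  G = 288.1·(75.06 − 60)^(-0.07551) = 288.1·15.06^(-0.07551) = 288.1·0.81482 = 234.750.
Gain = 234.750 / 216.972 = 1.0819 → 1.082.

1.082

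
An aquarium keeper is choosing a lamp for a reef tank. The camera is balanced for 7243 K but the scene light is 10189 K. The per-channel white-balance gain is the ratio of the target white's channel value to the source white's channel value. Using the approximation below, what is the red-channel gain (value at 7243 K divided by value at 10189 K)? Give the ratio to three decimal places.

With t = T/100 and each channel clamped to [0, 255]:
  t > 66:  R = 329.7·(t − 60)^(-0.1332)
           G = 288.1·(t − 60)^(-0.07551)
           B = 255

At 10189 K (t = 101.89):
  R = 329.7·(101.89 − 60)^(-0.1332) = 329.7·41.89^(-0.1332) = 329.7·0.60804 = 200.472.
At 7243 K (t = 72.43):
  R = 329.7·(72.43 − 60)^(-0.1332) = 329.7·12.43^(-0.1332) = 329.7·0.71485 = 235.687.
Gain = 235.687 / 200.472 = 1.1757 → 1.176.

1.176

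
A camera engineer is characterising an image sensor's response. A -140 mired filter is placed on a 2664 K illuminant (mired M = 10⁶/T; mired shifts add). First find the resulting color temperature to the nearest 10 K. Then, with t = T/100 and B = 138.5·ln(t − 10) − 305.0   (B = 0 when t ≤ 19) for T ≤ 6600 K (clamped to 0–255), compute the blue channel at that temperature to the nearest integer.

M_in = 10⁶/2664 = 375.38; M_out = 375.38 + (-140) = 235.38.
T_out = 10⁶/235.38 = 4248.5 K → 4250 K; t = 42.5.
B = 138.5·ln(42.5 − 10) − 305.0 = 138.5·ln 32.5 − 305.0 = 138.5·3.4812 − 305.0 = 177.152.
Rounded: 177.

177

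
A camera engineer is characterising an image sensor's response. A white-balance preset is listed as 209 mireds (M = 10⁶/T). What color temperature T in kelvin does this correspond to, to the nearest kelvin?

T = 10⁶ / 209 = 4784.69 K → 4785 K.

4785 K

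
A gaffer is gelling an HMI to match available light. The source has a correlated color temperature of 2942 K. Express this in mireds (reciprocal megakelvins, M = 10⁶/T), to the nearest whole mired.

M = 10⁶ / 2942 = 339.905 → 340 mireds.

340 mireds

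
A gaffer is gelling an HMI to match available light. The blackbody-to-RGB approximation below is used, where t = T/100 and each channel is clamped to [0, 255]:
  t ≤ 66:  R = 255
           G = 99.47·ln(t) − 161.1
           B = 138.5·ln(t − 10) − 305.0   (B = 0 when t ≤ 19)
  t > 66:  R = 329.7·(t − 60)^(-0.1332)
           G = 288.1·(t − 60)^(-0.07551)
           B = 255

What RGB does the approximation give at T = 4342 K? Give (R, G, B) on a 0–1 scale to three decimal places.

(1.000, 0.839, 0.710)

t = 4342/100 = 43.42; the t ≤ 66 branch applies.
R = 255 by definition for t ≤ 66.
G = 99.47·ln 43.42 − 161.1 = 99.47·3.7709 − 161.1 = 213.993.
B = 138.5·ln(43.42 − 10) − 305.0 = 138.5·ln 33.42 − 305.0 = 138.5·3.5092 − 305.0 = 181.018.
Dividing each by 255: (1.0000, 0.8392, 0.7099) → (1.000, 0.839, 0.710).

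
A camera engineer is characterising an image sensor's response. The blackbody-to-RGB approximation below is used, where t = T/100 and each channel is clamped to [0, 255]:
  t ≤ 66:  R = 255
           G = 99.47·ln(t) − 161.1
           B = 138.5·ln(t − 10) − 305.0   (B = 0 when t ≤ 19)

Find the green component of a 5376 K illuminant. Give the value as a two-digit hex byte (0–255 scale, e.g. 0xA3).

0xEB

t = 5376/100 = 53.76; the t ≤ 66 branch applies.
G = 99.47·ln 53.76 − 161.1 = 99.47·3.9845 − 161.1 = 235.241.
Rounded: 235; in hex, 0xEB.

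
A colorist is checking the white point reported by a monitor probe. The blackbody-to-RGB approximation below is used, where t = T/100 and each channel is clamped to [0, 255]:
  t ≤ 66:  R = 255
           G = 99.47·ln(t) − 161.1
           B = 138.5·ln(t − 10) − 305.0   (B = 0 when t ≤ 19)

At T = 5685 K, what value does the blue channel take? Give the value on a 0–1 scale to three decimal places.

t = 5685/100 = 56.85; the t ≤ 66 branch applies.
B = 138.5·ln(56.85 − 10) − 305.0 = 138.5·ln 46.85 − 305.0 = 138.5·3.8470 − 305.0 = 227.803.
On a 0–1 scale: 227.803/255 = 0.8933 → 0.893.

0.893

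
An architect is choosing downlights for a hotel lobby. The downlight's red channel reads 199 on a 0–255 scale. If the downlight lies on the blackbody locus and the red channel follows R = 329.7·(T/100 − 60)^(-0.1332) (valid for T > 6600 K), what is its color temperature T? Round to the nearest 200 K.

10400 K

(t − 60)^(-0.1332) = 199/329.7 = 0.60358.
t − 60 = 0.60358^(1/-0.1332) = 0.60358^(-7.508) = 44.273, so t = 104.273.
T = 100·t = 10427 K → 10400 K to the nearest 200 K.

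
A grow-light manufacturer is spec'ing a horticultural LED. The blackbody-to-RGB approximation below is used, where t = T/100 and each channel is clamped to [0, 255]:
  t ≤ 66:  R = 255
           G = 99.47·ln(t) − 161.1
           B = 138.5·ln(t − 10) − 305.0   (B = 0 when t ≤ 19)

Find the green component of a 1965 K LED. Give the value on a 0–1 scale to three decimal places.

0.530

t = 1965/100 = 19.65; the t ≤ 66 branch applies.
G = 99.47·ln 19.65 − 161.1 = 99.47·2.9781 − 161.1 = 135.129.
On a 0–1 scale: 135.129/255 = 0.5299 → 0.530.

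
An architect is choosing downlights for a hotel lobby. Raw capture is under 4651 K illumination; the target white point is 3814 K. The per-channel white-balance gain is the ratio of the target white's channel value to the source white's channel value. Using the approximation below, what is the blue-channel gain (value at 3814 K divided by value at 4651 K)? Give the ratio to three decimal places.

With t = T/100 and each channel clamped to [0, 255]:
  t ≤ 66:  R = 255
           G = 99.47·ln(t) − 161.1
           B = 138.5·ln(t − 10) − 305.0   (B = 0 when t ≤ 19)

At 4651 K (t = 46.51):
  B = 138.5·ln(46.51 − 10) − 305.0 = 138.5·ln 36.51 − 305.0 = 138.5·3.5976 − 305.0 = 193.266.
At 3814 K (t = 38.14):
  B = 138.5·ln(38.14 − 10) − 305.0 = 138.5·ln 28.14 − 305.0 = 138.5·3.3372 − 305.0 = 157.201.
Gain = 157.201 / 193.266 = 0.8134 → 0.813.

0.813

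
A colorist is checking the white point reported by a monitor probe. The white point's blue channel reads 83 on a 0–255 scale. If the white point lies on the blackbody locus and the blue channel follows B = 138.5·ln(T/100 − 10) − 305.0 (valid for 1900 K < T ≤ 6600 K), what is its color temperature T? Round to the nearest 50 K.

2650 K

ln(t − 10) = (83 + 305.0) / 138.5 = 2.8014.
t − 10 = e^2.8014 = 16.468, so t = 26.468.
T = 100·t = 2647 K → 2650 K to the nearest 50 K.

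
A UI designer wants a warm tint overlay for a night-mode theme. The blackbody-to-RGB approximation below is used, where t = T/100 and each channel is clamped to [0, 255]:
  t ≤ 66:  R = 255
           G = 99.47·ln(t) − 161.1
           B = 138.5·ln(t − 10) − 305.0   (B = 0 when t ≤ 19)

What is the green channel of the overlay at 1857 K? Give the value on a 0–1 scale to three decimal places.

t = 1857/100 = 18.57; the t ≤ 66 branch applies.
G = 99.47·ln 18.57 − 161.1 = 99.47·2.9215 − 161.1 = 129.506.
On a 0–1 scale: 129.506/255 = 0.5079 → 0.508.

0.508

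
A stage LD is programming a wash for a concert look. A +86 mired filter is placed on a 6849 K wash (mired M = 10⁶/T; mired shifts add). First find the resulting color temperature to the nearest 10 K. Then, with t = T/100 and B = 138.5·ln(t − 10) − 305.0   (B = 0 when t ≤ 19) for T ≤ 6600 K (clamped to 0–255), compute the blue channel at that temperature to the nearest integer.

180

M_in = 10⁶/6849 = 146.01; M_out = 146.01 + (+86) = 232.01.
T_out = 10⁶/232.01 = 4310.2 K → 4310 K; t = 43.1.
B = 138.5·ln(43.1 − 10) − 305.0 = 138.5·ln 33.1 − 305.0 = 138.5·3.4995 − 305.0 = 179.685.
Rounded: 180.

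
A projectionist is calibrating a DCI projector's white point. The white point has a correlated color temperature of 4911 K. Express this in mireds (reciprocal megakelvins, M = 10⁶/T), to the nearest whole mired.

M = 10⁶ / 4911 = 203.625 → 204 mireds.

204 mireds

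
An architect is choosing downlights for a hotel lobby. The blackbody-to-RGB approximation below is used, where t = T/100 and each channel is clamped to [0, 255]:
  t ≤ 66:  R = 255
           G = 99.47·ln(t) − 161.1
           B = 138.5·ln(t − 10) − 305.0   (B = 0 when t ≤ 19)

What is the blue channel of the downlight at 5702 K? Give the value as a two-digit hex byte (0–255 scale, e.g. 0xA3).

t = 5702/100 = 57.02; the t ≤ 66 branch applies.
B = 138.5·ln(57.02 − 10) − 305.0 = 138.5·ln 47.02 − 305.0 = 138.5·3.8506 − 305.0 = 228.304.
Rounded: 228; in hex, 0xE4.

0xE4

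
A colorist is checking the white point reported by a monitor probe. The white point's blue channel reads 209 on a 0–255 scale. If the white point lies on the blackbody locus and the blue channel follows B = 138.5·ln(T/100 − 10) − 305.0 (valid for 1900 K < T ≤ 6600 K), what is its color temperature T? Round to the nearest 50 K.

ln(t − 10) = (209 + 305.0) / 138.5 = 3.7112.
t − 10 = e^3.7112 = 40.903, so t = 50.903.
T = 100·t = 5090 K → 5100 K to the nearest 50 K.

5100 K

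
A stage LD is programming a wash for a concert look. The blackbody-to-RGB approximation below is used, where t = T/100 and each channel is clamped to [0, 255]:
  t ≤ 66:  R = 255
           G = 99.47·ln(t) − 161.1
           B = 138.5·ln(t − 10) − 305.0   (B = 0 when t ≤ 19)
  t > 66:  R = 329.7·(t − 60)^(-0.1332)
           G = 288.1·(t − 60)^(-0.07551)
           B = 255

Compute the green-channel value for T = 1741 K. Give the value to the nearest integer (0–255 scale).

t = 1741/100 = 17.41; the t ≤ 66 branch applies.
G = 99.47·ln 17.41 − 161.1 = 99.47·2.8570 − 161.1 = 123.090.
Rounded: 123.

123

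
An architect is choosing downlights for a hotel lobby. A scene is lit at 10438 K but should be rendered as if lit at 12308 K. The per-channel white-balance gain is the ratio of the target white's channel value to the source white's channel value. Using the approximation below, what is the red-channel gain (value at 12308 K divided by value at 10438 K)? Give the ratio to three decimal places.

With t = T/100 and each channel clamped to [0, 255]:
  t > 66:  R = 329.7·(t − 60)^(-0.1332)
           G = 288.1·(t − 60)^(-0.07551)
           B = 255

At 10438 K (t = 104.38):
  R = 329.7·(104.38 − 60)^(-0.1332) = 329.7·44.38^(-0.1332) = 329.7·0.60339 = 198.936.
At 12308 K (t = 123.08):
  R = 329.7·(123.08 − 60)^(-0.1332) = 329.7·63.08^(-0.1332) = 329.7·0.57578 = 189.834.
Gain = 189.834 / 198.936 = 0.9542 → 0.954.

0.954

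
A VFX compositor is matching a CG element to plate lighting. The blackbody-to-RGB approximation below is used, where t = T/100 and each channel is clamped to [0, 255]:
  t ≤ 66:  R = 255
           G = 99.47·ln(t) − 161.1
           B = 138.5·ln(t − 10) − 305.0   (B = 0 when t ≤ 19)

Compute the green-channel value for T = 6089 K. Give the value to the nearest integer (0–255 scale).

t = 6089/100 = 60.89; the t ≤ 66 branch applies.
G = 99.47·ln 60.89 − 161.1 = 99.47·4.1091 − 161.1 = 247.629.
Rounded: 248.

248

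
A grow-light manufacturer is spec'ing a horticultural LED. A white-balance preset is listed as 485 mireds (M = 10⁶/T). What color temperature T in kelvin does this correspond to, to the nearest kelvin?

2062 K

T = 10⁶ / 485 = 2061.86 K → 2062 K.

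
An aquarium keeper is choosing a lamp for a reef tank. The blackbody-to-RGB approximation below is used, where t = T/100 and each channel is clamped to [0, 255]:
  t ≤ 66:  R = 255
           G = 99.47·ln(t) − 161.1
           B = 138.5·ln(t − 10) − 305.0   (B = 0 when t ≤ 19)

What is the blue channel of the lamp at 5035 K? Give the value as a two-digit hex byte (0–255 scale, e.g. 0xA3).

0xCF

t = 5035/100 = 50.35; the t ≤ 66 branch applies.
B = 138.5·ln(50.35 − 10) − 305.0 = 138.5·ln 40.35 − 305.0 = 138.5·3.6976 − 305.0 = 207.116.
Rounded: 207; in hex, 0xCF.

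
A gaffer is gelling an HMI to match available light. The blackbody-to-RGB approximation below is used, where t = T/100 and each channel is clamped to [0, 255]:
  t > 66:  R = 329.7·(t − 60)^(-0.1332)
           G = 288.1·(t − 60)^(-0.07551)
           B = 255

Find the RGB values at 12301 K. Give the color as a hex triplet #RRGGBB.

t = 12301/100 = 123.01; the t > 66 branch applies.
R = 329.7·(123.01 − 60)^(-0.1332) = 329.7·63.01^(-0.1332) = 329.7·0.57586 = 189.862.
G = 288.1·(123.01 − 60)^(-0.07551) = 288.1·63.01^(-0.07551) = 288.1·0.73135 = 210.703.
B = 255 by definition for t > 66.
Rounded: (190, 211, 255).
In hex: #BED3FF.

#BED3FF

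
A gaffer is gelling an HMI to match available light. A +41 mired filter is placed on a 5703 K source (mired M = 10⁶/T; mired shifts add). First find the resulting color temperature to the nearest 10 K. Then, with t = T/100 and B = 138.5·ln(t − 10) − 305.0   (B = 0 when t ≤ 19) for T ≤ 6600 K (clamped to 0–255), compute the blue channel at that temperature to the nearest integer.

192

M_in = 10⁶/5703 = 175.35; M_out = 175.35 + (+41) = 216.35.
T_out = 10⁶/216.35 = 4622.2 K → 4620 K; t = 46.2.
B = 138.5·ln(46.2 − 10) − 305.0 = 138.5·ln 36.2 − 305.0 = 138.5·3.5891 − 305.0 = 192.085.
Rounded: 192.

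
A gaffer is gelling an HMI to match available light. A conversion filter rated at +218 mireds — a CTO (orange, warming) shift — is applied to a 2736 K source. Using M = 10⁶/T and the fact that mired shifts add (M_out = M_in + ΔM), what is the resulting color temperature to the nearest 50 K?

1700 K

M_in = 10⁶/2736 = 365.50 mireds.
M_out = 365.50 + (+218) = 583.50 mireds.
T_out = 10⁶/583.50 = 1713.8 K → 1700 K.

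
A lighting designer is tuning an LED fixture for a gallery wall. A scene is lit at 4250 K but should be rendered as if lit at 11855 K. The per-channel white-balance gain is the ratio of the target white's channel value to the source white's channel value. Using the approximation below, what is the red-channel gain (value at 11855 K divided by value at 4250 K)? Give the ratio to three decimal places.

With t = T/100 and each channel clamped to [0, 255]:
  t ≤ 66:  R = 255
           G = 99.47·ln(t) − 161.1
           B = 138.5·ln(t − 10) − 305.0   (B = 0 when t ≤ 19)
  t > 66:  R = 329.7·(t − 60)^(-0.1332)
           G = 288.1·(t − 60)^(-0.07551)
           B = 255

0.752

At 4250 K (t = 42.5):
  R = 255 by definition for t ≤ 66.
At 11855 K (t = 118.55):
  R = 329.7·(118.55 − 60)^(-0.1332) = 329.7·58.55^(-0.1332) = 329.7·0.58152 = 191.727.
Gain = 191.727 / 255.000 = 0.7519 → 0.752.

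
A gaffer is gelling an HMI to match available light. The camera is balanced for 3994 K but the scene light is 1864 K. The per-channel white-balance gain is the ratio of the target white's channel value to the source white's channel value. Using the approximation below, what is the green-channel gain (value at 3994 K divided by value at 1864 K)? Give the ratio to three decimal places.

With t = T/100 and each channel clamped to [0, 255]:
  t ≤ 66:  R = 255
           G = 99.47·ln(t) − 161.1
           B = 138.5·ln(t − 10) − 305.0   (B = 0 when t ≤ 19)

At 1864 K (t = 18.64):
  G = 99.47·ln 18.64 − 161.1 = 99.47·2.9253 − 161.1 = 129.881.
At 3994 K (t = 39.94):
  G = 99.47·ln 39.94 − 161.1 = 99.47·3.6874 − 161.1 = 205.684.
Gain = 205.684 / 129.881 = 1.5836 → 1.584.

1.584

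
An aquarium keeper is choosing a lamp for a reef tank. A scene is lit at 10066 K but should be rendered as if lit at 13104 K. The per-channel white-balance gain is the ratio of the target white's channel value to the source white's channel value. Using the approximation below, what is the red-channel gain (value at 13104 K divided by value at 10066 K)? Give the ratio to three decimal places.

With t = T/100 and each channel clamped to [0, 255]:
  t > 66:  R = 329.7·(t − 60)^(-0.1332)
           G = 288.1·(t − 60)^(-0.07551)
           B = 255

At 10066 K (t = 100.66):
  R = 329.7·(100.66 − 60)^(-0.1332) = 329.7·40.66^(-0.1332) = 329.7·0.61046 = 201.269.
At 13104 K (t = 131.04):
  R = 329.7·(131.04 − 60)^(-0.1332) = 329.7·71.04^(-0.1332) = 329.7·0.56673 = 186.852.
Gain = 186.852 / 201.269 = 0.9284 → 0.928.

0.928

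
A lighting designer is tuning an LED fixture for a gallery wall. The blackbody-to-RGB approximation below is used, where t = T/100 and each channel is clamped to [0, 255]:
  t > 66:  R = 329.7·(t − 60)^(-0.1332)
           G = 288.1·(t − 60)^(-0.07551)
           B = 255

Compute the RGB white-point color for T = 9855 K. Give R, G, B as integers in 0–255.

t = 9855/100 = 98.55; the t > 66 branch applies.
R = 329.7·(98.55 − 60)^(-0.1332) = 329.7·38.55^(-0.1332) = 329.7·0.61481 = 202.703.
G = 288.1·(98.55 − 60)^(-0.07551) = 288.1·38.55^(-0.07551) = 288.1·0.75900 = 218.667.
B = 255 by definition for t > 66.
Rounded: (203, 219, 255).

R=203, G=219, B=255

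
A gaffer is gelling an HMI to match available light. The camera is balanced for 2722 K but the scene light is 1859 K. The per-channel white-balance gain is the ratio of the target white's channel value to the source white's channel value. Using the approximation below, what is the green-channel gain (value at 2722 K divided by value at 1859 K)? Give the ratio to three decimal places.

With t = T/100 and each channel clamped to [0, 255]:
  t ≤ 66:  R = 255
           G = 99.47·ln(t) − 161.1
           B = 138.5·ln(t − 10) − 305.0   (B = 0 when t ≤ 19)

At 1859 K (t = 18.59):
  G = 99.47·ln 18.59 − 161.1 = 99.47·2.9226 − 161.1 = 129.613.
At 2722 K (t = 27.22):
  G = 99.47·ln 27.22 − 161.1 = 99.47·3.3040 − 161.1 = 167.544.
Gain = 167.544 / 129.613 = 1.2926 → 1.293.

1.293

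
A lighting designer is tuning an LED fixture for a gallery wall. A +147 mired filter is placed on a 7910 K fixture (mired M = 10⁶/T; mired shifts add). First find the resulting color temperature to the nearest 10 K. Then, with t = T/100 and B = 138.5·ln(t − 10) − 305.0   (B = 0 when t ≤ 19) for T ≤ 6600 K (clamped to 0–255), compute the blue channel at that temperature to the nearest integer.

M_in = 10⁶/7910 = 126.42; M_out = 126.42 + (+147) = 273.42.
T_out = 10⁶/273.42 = 3657.3 K → 3660 K; t = 36.6.
B = 138.5·ln(36.6 − 10) − 305.0 = 138.5·ln 26.6 − 305.0 = 138.5·3.2809 − 305.0 = 149.406.
Rounded: 149.

149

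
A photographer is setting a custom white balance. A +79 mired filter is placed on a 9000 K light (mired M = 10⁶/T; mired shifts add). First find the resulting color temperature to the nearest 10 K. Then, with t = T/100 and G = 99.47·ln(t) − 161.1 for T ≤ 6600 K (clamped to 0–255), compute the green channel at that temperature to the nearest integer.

233

M_in = 10⁶/9000 = 111.11; M_out = 111.11 + (+79) = 190.11.
T_out = 10⁶/190.11 = 5260.1 K → 5260 K; t = 52.6.
G = 99.47·ln 52.6 − 161.1 = 99.47·3.9627 − 161.1 = 233.071.
Rounded: 233.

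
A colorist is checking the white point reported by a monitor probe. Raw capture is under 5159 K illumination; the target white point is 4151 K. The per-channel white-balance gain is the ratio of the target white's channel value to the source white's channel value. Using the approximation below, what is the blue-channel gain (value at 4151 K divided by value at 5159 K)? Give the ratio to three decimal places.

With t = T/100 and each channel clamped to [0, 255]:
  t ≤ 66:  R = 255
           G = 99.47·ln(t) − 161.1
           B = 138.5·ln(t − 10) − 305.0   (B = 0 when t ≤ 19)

At 5159 K (t = 51.59):
  B = 138.5·ln(51.59 − 10) − 305.0 = 138.5·ln 41.59 − 305.0 = 138.5·3.7279 − 305.0 = 211.309.
At 4151 K (t = 41.51):
  B = 138.5·ln(41.51 − 10) − 305.0 = 138.5·ln 31.51 − 305.0 = 138.5·3.4503 − 305.0 = 172.867.
Gain = 172.867 / 211.309 = 0.8181 → 0.818.

0.818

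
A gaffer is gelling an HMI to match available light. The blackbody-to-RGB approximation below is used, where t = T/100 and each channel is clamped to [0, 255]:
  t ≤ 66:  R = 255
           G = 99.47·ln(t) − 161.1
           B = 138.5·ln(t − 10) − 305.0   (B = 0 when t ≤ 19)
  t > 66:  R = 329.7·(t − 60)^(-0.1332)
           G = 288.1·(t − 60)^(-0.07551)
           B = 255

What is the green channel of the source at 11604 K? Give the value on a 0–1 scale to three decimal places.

t = 11604/100 = 116.04; the t > 66 branch applies.
G = 288.1·(116.04 − 60)^(-0.07551) = 288.1·56.04^(-0.07551) = 288.1·0.73785 = 212.576.
On a 0–1 scale: 212.576/255 = 0.8336 → 0.834.

0.834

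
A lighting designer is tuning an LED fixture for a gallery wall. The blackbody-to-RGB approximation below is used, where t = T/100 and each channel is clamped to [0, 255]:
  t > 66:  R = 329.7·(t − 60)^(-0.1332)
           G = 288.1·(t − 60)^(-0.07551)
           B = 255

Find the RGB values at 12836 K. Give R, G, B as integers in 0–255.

R=188, G=209, B=255

t = 12836/100 = 128.36; the t > 66 branch applies.
R = 329.7·(128.36 − 60)^(-0.1332) = 329.7·68.36^(-0.1332) = 329.7·0.56965 = 187.812.
G = 288.1·(128.36 − 60)^(-0.07551) = 288.1·68.36^(-0.07551) = 288.1·0.72687 = 209.410.
B = 255 by definition for t > 66.
Rounded: (188, 209, 255).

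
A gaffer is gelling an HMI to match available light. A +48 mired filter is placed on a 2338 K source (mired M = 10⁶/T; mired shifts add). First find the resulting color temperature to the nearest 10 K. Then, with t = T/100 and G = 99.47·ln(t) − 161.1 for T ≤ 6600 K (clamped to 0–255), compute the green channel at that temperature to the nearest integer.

142

M_in = 10⁶/2338 = 427.72; M_out = 427.72 + (+48) = 475.72.
T_out = 10⁶/475.72 = 2102.1 K → 2100 K; t = 21.
G = 99.47·ln 21 − 161.1 = 99.47·3.0445 − 161.1 = 141.739.
Rounded: 142.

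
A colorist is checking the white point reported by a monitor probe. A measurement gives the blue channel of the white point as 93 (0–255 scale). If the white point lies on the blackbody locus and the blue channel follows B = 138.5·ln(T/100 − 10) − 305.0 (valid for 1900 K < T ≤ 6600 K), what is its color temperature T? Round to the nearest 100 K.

ln(t − 10) = (93 + 305.0) / 138.5 = 2.8736.
t − 10 = e^2.8736 = 17.701, so t = 27.701.
T = 100·t = 2770 K → 2800 K to the nearest 100 K.

2800 K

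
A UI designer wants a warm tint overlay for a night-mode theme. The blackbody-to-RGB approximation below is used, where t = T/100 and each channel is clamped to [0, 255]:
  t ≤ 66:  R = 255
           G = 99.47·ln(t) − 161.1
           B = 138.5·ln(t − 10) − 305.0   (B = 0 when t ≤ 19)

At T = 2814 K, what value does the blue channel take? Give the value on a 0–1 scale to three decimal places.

t = 2814/100 = 28.14; the t ≤ 66 branch applies.
B = 138.5·ln(28.14 − 10) − 305.0 = 138.5·ln 18.14 − 305.0 = 138.5·2.8981 − 305.0 = 96.390.
On a 0–1 scale: 96.390/255 = 0.3780 → 0.378.

0.378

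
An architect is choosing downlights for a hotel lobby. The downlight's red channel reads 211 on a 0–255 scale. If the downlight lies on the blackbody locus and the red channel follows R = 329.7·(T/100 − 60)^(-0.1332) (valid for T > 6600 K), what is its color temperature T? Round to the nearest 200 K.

8800 K

(t − 60)^(-0.1332) = 211/329.7 = 0.63998.
t − 60 = 0.63998^(1/-0.1332) = 0.63998^(-7.508) = 28.525, so t = 88.525.
T = 100·t = 8853 K → 8800 K to the nearest 200 K.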